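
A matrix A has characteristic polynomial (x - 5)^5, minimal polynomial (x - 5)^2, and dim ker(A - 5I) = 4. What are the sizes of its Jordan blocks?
λ = 5: algebraic multiplicity 5 (exponent in χ_A), largest block size 2 (exponent in m_A), 4 blocks (geometric multiplicity). These force block sizes [2, 1, 1, 1].

Jordan blocks: (5, 2), (5, 1), (5, 1), (5, 1)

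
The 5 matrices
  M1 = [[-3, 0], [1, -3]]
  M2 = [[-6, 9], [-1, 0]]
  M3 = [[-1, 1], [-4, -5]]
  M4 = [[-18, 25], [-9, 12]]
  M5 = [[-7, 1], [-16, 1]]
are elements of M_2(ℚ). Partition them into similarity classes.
Characteristic polynomials: χ_{M1} = (x + 3)^2, χ_{M2} = (x + 3)^2, χ_{M3} = (x + 3)^2, χ_{M4} = (x + 3)^2, χ_{M5} = (x + 3)^2.

{M1, M2, M3, M4, M5}: invariant factors (x + 3)^2.

Matrices are similar if and only if their invariant-factor lists agree; the partition into similarity classes is {M1, M2, M3, M4, M5}.

1 class: {M1, M2, M3, M4, M5}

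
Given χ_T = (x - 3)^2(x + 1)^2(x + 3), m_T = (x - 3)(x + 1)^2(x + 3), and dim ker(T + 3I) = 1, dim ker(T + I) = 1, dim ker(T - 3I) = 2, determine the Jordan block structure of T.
λ = -3: algebraic multiplicity 1 (exponent in χ_T), largest block size 1 (exponent in m_T), 1 block (geometric multiplicity). This forces block sizes [1].
λ = -1: algebraic multiplicity 2 (exponent in χ_T), largest block size 2 (exponent in m_T), 1 block (geometric multiplicity). This forces block sizes [2].
λ = 3: algebraic multiplicity 2 (exponent in χ_T), largest block size 1 (exponent in m_T), 2 blocks (geometric multiplicity). These force block sizes [1, 1].

Jordan blocks: (-3, 1), (-1, 2), (3, 1), (3, 1)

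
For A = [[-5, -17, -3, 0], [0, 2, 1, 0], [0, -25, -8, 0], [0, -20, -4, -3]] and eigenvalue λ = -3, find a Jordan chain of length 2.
v_1 = [[-1, 0, 1, -1]]^T, v_2 = [[-1, 1, -5, -4]]^T

We seek v_1 ∈ ker((A + 3I)^2) \ ker(A + 3I), then set v_{i+1} = (A + 3I) v_i.

One such chain is v_1 = [[-1, 0, 1, -1]]^T, v_2 = [[-1, 1, -5, -4]]^T. Check: (A + 3I) v_2 = [[0, 0, 0, 0]]^T = 0.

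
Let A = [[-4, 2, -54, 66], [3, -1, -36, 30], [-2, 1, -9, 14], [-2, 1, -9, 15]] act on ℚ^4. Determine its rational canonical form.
R = [[0, 0, 0, 36], [1, 0, 0, -27], [0, 1, 0, 11], [0, 0, 1, 1]]

The invariant factors of A (the non-unit diagonal entries of the Smith normal form of xI - A over ℚ[x]) are (x - 3)(x + 4)(x^2 - 2x + 3), each dividing the next. The characteristic polynomial is their product, (x - 3)(x + 4)(x^2 - 2x + 3).

The rational canonical form is the block-diagonal matrix of companion matrices C(f_i):
R = [[0, 0, 0, 36], [1, 0, 0, -27], [0, 1, 0, 11], [0, 0, 1, 1]].

Note the characteristic polynomial does not split into linear factors over ℚ, so A has no Jordan form over ℚ; the rational canonical form exists over any field.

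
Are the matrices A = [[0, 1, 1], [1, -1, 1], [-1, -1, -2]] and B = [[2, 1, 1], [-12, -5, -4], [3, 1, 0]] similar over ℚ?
Both have characteristic polynomial (x + 1)^3, but the minimal polynomial of A is (x + 1)^3 while the minimal polynomial of B is (x + 1)^2. The minimal polynomial is a similarity invariant, so A and B are not similar.

No.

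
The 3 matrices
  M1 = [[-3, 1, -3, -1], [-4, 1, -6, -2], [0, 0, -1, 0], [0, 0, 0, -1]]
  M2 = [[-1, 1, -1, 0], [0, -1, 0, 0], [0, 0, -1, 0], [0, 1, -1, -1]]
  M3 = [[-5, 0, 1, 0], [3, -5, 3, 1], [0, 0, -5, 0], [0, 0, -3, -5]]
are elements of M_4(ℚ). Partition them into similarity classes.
Characteristic polynomials: χ_{M1} = (x + 1)^4, χ_{M2} = (x + 1)^4, χ_{M3} = (x + 5)^4.

{M1, M2}: invariant factors x + 1, x + 1, (x + 1)^2.

{M3}: invariant factors (x + 5)^2, (x + 5)^2.

Matrices are similar if and only if their invariant-factor lists agree; the partition into similarity classes is {M1, M2}, {M3}.

2 classes: {M1, M2}, {M3}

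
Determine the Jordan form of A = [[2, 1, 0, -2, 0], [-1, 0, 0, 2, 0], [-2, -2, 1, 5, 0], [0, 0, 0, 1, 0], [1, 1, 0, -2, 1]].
J = [[1, 1, 0, 0, 0], [0, 1, 0, 0, 0], [0, 0, 1, 1, 0], [0, 0, 0, 1, 0], [0, 0, 0, 0, 1]]

The characteristic polynomial is det(xI - A) = (x - 1)^5, so the eigenvalues are 1 (algebraic multiplicity 5).

For λ = 1: rank(A - I) = 2, rank((A - I)^2) = 0. The eigenspace has dimension 5 - 2 = 3, so there are 3 Jordan blocks; the rank sequence gives block sizes [2, 2, 1].

Assembling the blocks gives the Jordan form J above.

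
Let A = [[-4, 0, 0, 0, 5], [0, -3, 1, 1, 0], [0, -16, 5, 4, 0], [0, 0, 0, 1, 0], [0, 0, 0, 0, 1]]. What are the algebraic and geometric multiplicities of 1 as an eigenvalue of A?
algebraic multiplicity 4, geometric multiplicity 3

The characteristic polynomial is (x - 1)^4(x + 4), so the factor x - 1 appears with exponent 4: the algebraic multiplicity is 4.

rank(A - I) = 2, so the eigenspace has dimension 5 - 2 = 3: the geometric multiplicity is 3.

Since 3 < 4, A is not diagonalizable.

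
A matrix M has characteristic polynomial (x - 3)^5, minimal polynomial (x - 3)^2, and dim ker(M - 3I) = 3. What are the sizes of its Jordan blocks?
Jordan blocks: (3, 2), (3, 2), (3, 1)

λ = 3: algebraic multiplicity 5 (exponent in χ_M), largest block size 2 (exponent in m_M), 3 blocks (geometric multiplicity). These force block sizes [2, 2, 1].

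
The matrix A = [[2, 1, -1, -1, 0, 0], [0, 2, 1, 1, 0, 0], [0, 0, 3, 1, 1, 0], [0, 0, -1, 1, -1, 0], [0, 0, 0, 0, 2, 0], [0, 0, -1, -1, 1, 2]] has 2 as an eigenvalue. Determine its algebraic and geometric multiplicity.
The characteristic polynomial is (x - 2)^6, so the factor x - 2 appears with exponent 6: the algebraic multiplicity is 6.

rank(A - 2I) = 3, so the eigenspace has dimension 6 - 3 = 3: the geometric multiplicity is 3.

Since 3 < 6, A is not diagonalizable.

algebraic multiplicity 6, geometric multiplicity 3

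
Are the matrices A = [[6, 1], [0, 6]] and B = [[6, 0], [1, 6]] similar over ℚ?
Two matrices over a field are similar if and only if they have the same invariant factors.

Both A and B have characteristic polynomial (x - 6)^2 and minimal polynomial (x - 6)^2. Computing further, both have invariant factors (x - 6)^2. Hence A and B are similar.

Yes.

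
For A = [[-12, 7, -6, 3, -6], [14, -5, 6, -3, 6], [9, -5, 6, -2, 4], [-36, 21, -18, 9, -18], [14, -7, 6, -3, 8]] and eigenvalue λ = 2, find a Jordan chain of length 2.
We seek v_1 ∈ ker((A - 2I)^2) \ ker(A - 2I), then set v_{i+1} = (A - 2I) v_i.

One such chain is v_1 = [[0, -1, 0, 0, -1]]^T, v_2 = [[-1, 1, 1, -3, 1]]^T. Check: (A - 2I) v_2 = [[0, 0, 0, 0, 0]]^T = 0.

v_1 = [[0, -1, 0, 0, -1]]^T, v_2 = [[-1, 1, 1, -3, 1]]^T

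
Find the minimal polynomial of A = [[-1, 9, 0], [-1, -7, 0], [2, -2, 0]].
The characteristic polynomial factors as x(x + 4)^2. The minimal polynomial is ∏(x - λ)^{k_λ} where k_λ is the size of the largest Jordan block at λ.

For λ = -4: rank(A + 4I) = 2, and the largest Jordan block has size 2 (the smallest k with rank((A + 4I)^k) = rank((A + 4I)^(k+1))).
For λ = 0: rank(A) = 2, and the largest Jordan block has size 1 (the smallest k with rank(A^k) = rank(A^(k+1))).

So m_A(x) = x(x + 4)^2.

m_A(x) = x(x + 4)^2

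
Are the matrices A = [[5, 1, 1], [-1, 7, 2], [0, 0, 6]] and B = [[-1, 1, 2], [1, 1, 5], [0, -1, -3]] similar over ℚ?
No.

trace(A) = 18 but trace(B) = -3. The trace is a similarity invariant, so A and B are not similar.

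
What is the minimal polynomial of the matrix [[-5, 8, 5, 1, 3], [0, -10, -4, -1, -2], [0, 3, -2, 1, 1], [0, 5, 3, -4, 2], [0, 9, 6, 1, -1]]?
The characteristic polynomial factors as (x + 4)^3(x + 5)^2. The minimal polynomial is ∏(x - λ)^{k_λ} where k_λ is the size of the largest Jordan block at λ.

For λ = -5: rank(A + 5I) = 4, and the largest Jordan block has size 2 (the smallest k with rank((A + 5I)^k) = rank((A + 5I)^(k+1))).
For λ = -4: rank(A + 4I) = 4, and the largest Jordan block has size 3 (the smallest k with rank((A + 4I)^k) = rank((A + 4I)^(k+1))).

So m_A(x) = (x + 4)^3(x + 5)^2.

m_A(x) = (x + 4)^3(x + 5)^2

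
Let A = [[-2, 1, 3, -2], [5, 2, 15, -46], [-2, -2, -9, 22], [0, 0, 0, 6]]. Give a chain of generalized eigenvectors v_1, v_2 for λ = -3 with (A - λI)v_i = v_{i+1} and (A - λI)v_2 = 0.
We seek v_1 ∈ ker((A + 3I)^2) \ ker(A + 3I), then set v_{i+1} = (A + 3I) v_i.

One such chain is v_1 = [[0, 1, 0, 0]]^T, v_2 = [[1, 5, -2, 0]]^T. Check: (A + 3I) v_2 = [[0, 0, 0, 0]]^T = 0.

v_1 = [[0, 1, 0, 0]]^T, v_2 = [[1, 5, -2, 0]]^T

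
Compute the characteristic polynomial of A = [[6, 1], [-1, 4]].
xI - A = [[x - 6, -1], [1, x - 4]].

Expanding det(xI - A) along the first row:
det(xI - A) = + (x - 6)·det([[x - 4]]) - (-1)·det([[1]]).

Evaluating gives χ_A(x) = x^2 - 10x + 25 = (x - 5)^2.

χ_A(x) = (x - 5)^2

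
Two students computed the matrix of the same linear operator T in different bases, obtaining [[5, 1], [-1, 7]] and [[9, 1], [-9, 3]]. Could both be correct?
Two matrices over a field are similar if and only if they have the same invariant factors.

Both A and B have characteristic polynomial (x - 6)^2 and minimal polynomial (x - 6)^2. Computing further, both have invariant factors (x - 6)^2. Hence A and B are similar.

Yes.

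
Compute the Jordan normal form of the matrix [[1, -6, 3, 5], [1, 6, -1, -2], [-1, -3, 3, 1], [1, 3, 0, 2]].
The characteristic polynomial is det(xI - A) = (x - 3)^4, so the eigenvalues are 3 (algebraic multiplicity 4).

For λ = 3: rank(A - 3I) = 2, rank((A - 3I)^2) = 0. The eigenspace has dimension 4 - 2 = 2, so there are 2 Jordan blocks; the rank sequence gives block sizes [2, 2].

Assembling the blocks gives the Jordan form J above.

J = [[3, 1, 0, 0], [0, 3, 0, 0], [0, 0, 3, 1], [0, 0, 0, 3]]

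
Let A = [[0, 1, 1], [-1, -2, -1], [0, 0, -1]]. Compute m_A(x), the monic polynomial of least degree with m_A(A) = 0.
m_A(x) = (x + 1)^2

The characteristic polynomial factors as (x + 1)^3. The minimal polynomial is ∏(x - λ)^{k_λ} where k_λ is the size of the largest Jordan block at λ.

For λ = -1: rank(A + I) = 1, and the largest Jordan block has size 2 (the smallest k with rank((A + I)^k) = rank((A + I)^(k+1))).

So m_A(x) = (x + 1)^2.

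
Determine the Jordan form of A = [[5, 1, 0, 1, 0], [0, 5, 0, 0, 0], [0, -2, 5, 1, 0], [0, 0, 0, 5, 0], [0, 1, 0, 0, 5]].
The characteristic polynomial is det(xI - A) = (x - 5)^5, so the eigenvalues are 5 (algebraic multiplicity 5).

For λ = 5: rank(A - 5I) = 2, rank((A - 5I)^2) = 0. The eigenspace has dimension 5 - 2 = 3, so there are 3 Jordan blocks; the rank sequence gives block sizes [2, 2, 1].

Assembling the blocks gives the Jordan form J above.

J = [[5, 1, 0, 0, 0], [0, 5, 0, 0, 0], [0, 0, 5, 1, 0], [0, 0, 0, 5, 0], [0, 0, 0, 0, 5]]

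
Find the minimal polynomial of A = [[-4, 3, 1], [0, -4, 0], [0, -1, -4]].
m_A(x) = (x + 4)^3

The characteristic polynomial factors as (x + 4)^3. The minimal polynomial is ∏(x - λ)^{k_λ} where k_λ is the size of the largest Jordan block at λ.

For λ = -4: rank(A + 4I) = 2, and the largest Jordan block has size 3 (the smallest k with rank((A + 4I)^k) = rank((A + 4I)^(k+1))).

So m_A(x) = (x + 4)^3.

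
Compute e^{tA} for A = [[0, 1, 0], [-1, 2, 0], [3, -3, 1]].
e^{tA} = [[(1 - t)*e^{t}, t*e^{t}, 0], [-t*e^{t}, (t + 1)*e^{t}, 0], [3*t*e^{t}, -3*t*e^{t}, e^{t}]]

A has Jordan form J = [[1, 1, 0], [0, 1, 0], [0, 0, 1]] with A = PJP^{-1}, so e^{tA} = P e^{tJ} P^{-1}.

For a Jordan block J_k(λ), e^{tJ_k(λ)} = e^{λt} · (I + tN + t^2 N^2/2! + ... + t^{k-1} N^{k-1}/(k-1)!) where N is the nilpotent superdiagonal part.

Assembling the blocks and conjugating back gives the entries of e^{tA} as shown above.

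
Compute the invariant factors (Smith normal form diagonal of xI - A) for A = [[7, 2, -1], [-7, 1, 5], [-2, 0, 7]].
(x - 5)^3

The Jordan structure of A has elementary divisors (x - 5)^3. Arranging the block sizes at each eigenvalue in decreasing order and taking row products gives the invariant factors.

Invariant factors (smallest first, each dividing the next): (x - 5)^3.

Check: the last factor (x - 5)^3 is the minimal polynomial, and the product (x - 5)^3 is the characteristic polynomial.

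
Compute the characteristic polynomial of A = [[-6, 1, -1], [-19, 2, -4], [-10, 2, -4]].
xI - A = [[x + 6, -1, 1], [19, x - 2, 4], [10, -2, x + 4]].

Expanding det(xI - A) along the first row:
det(xI - A) = + (x + 6)·det([[x - 2, 4], [-2, x + 4]]) - (-1)·det([[19, 4], [10, x + 4]]) + (1)·det([[19, x - 2], [10, -2]]).

Evaluating gives χ_A(x) = x^3 + 8x^2 + 21x + 18 = (x + 2)(x + 3)^2.

χ_A(x) = (x + 2)(x + 3)^2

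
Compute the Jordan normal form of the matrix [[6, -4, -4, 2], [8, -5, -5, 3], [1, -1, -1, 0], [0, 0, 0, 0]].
The characteristic polynomial is det(xI - A) = x^4, so the eigenvalues are 0 (algebraic multiplicity 4).

For λ = 0: rank(A) = 2, rank(A^2) = 1, rank(A^3) = 0. The eigenspace has dimension 4 - 2 = 2, so there are 2 Jordan blocks; the rank sequence gives block sizes [3, 1].

Assembling the blocks gives the Jordan form J above.

J = [[0, 1, 0, 0], [0, 0, 1, 0], [0, 0, 0, 0], [0, 0, 0, 0]]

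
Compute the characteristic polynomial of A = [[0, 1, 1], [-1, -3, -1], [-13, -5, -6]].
xI - A = [[x, -1, -1], [1, x + 3, 1], [13, 5, x + 6]].

Expanding det(xI - A) along the first row:
det(xI - A) = + (x)·det([[x + 3, 1], [5, x + 6]]) - (-1)·det([[1, 1], [13, x + 6]]) + (-1)·det([[1, x + 3], [13, 5]]).

Evaluating gives χ_A(x) = x^3 + 9x^2 + 27x + 27 = (x + 3)^3.

χ_A(x) = (x + 3)^3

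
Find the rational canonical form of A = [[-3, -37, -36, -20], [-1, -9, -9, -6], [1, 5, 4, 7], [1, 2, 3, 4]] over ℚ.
R = [[0, 0, 0, 3], [1, 0, 0, 4], [0, 1, 0, -2], [0, 0, 1, -4]]

The invariant factors of A (the non-unit diagonal entries of the Smith normal form of xI - A over ℚ[x]) are (x - 1)(x + 1)^2(x + 3), each dividing the next. The characteristic polynomial is their product, (x - 1)(x + 1)^2(x + 3).

The rational canonical form is the block-diagonal matrix of companion matrices C(f_i):
R = [[0, 0, 0, 3], [1, 0, 0, 4], [0, 1, 0, -2], [0, 0, 1, -4]].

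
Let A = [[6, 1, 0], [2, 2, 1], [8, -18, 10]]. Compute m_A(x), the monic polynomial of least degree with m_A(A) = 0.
m_A(x) = (x - 6)^3

The characteristic polynomial factors as (x - 6)^3. The minimal polynomial is ∏(x - λ)^{k_λ} where k_λ is the size of the largest Jordan block at λ.

For λ = 6: rank(A - 6I) = 2, and the largest Jordan block has size 3 (the smallest k with rank((A - 6I)^k) = rank((A - 6I)^(k+1))).

So m_A(x) = (x - 6)^3.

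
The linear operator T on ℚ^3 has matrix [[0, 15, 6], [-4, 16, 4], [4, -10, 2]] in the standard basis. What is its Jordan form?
J = [[6, 1, 0], [0, 6, 0], [0, 0, 6]]

The characteristic polynomial is det(xI - A) = (x - 6)^3, so the eigenvalues are 6 (algebraic multiplicity 3).

For λ = 6: rank(A - 6I) = 1, rank((A - 6I)^2) = 0. The eigenspace has dimension 3 - 1 = 2, so there are 2 Jordan blocks; the rank sequence gives block sizes [2, 1].

Assembling the blocks gives the Jordan form J above.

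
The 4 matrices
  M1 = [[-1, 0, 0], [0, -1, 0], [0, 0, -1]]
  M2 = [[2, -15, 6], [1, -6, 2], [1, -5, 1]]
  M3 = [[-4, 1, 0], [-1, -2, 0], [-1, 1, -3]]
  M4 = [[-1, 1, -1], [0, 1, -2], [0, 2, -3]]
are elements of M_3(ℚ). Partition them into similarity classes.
3 classes: {M1}, {M2, M4}, {M3}

Characteristic polynomials: χ_{M1} = (x + 1)^3, χ_{M2} = (x + 1)^3, χ_{M3} = (x + 3)^3, χ_{M4} = (x + 1)^3.

{M1}: invariant factors x + 1, x + 1, x + 1.

{M2, M4}: invariant factors x + 1, (x + 1)^2.

{M3}: invariant factors x + 3, (x + 3)^2.

Matrices are similar if and only if their invariant-factor lists agree; the partition into similarity classes is {M1}, {M2, M4}, {M3}.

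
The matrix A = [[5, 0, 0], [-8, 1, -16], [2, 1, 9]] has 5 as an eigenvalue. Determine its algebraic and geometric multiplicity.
algebraic multiplicity 3, geometric multiplicity 2

The characteristic polynomial is (x - 5)^3, so the factor x - 5 appears with exponent 3: the algebraic multiplicity is 3.

rank(A - 5I) = 1, so the eigenspace has dimension 3 - 1 = 2: the geometric multiplicity is 2.

Since 2 < 3, A is not diagonalizable.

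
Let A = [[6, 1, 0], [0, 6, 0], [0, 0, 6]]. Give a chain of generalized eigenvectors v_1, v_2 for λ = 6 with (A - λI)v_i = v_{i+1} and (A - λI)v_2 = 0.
v_1 = [[0, 1, 0]]^T, v_2 = [[1, 0, 0]]^T

We seek v_1 ∈ ker((A - 6I)^2) \ ker(A - 6I), then set v_{i+1} = (A - 6I) v_i.

One such chain is v_1 = [[0, 1, 0]]^T, v_2 = [[1, 0, 0]]^T. Check: (A - 6I) v_2 = [[0, 0, 0]]^T = 0.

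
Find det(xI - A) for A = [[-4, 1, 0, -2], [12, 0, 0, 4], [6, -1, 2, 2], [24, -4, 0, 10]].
χ_A(x) = (x - 2)^4

xI - A = [[x + 4, -1, 0, 2], [-12, x, 0, -4], [-6, 1, x - 2, -2], [-24, 4, 0, x - 10]].

Expanding det(xI - A) along the first row:
det(xI - A) = + (x + 4)·det([[x, 0, -4], [1, x - 2, -2], [4, 0, x - 10]]) - (-1)·det([[-12, 0, -4], [-6, x - 2, -2], [-24, 0, x - 10]]) + (0)·det([[-12, x, -4], [-6, 1, -2], [-24, 4, x - 10]]) - (2)·det([[-12, x, 0], [-6, 1, x - 2], [-24, 4, 0]]).

Evaluating gives χ_A(x) = x^4 - 8x^3 + 24x^2 - 32x + 16 = (x - 2)^4.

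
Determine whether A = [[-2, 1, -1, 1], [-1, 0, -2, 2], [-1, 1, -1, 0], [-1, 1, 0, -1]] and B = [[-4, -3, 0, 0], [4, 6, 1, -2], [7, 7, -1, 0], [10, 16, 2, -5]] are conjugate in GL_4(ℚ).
Two matrices over a field are similar if and only if they have the same invariant factors.

Both A and B have characteristic polynomial (x + 1)^4 and minimal polynomial (x + 1)^3. Computing further, both have invariant factors x + 1, (x + 1)^3. Hence A and B are similar.

Yes.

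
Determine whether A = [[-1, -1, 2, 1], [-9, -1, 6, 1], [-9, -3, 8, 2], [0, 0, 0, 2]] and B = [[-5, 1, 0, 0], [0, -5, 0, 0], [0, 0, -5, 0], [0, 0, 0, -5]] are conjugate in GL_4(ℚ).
No.

trace(A) = 8 but trace(B) = -20. The trace is a similarity invariant, so A and B are not similar.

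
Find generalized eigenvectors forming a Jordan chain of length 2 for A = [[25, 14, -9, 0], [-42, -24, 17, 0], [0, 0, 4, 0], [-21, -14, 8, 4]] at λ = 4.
We seek v_1 ∈ ker((A - 4I)^2) \ ker(A - 4I), then set v_{i+1} = (A - 4I) v_i.

One such chain is v_1 = [[-1, 2, 1, 1]]^T, v_2 = [[-2, 3, 0, 1]]^T. Check: (A - 4I) v_2 = [[0, 0, 0, 0]]^T = 0.

v_1 = [[-1, 2, 1, 1]]^T, v_2 = [[-2, 3, 0, 1]]^T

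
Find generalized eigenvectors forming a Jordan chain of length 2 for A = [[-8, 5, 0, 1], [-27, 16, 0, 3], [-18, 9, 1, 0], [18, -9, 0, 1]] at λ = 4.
We seek v_1 ∈ ker((A - 4I)^2) \ ker(A - 4I), then set v_{i+1} = (A - 4I) v_i.

One such chain is v_1 = [[0, 0, -1, 1]]^T, v_2 = [[1, 3, 3, -3]]^T. Check: (A - 4I) v_2 = [[0, 0, 0, 0]]^T = 0.

v_1 = [[0, 0, -1, 1]]^T, v_2 = [[1, 3, 3, -3]]^T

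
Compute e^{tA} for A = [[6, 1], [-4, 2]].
A has Jordan form J = [[4, 1], [0, 4]] with A = PJP^{-1}, so e^{tA} = P e^{tJ} P^{-1}.

For a Jordan block J_k(λ), e^{tJ_k(λ)} = e^{λt} · (I + tN + t^2 N^2/2! + ... + t^{k-1} N^{k-1}/(k-1)!) where N is the nilpotent superdiagonal part.

Assembling the blocks and conjugating back gives the entries of e^{tA} as shown above.

e^{tA} = [[(2*t + 1)*e^{4*t}, t*e^{4*t}], [-4*t*e^{4*t}, (1 - 2*t)*e^{4*t}]]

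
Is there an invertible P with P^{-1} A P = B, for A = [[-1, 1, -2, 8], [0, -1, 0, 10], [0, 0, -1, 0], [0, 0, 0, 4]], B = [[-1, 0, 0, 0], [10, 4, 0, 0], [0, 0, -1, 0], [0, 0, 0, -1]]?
Both have characteristic polynomial (x - 4)(x + 1)^3, but the minimal polynomial of A is (x - 4)(x + 1)^2 while the minimal polynomial of B is (x - 4)(x + 1). The minimal polynomial is a similarity invariant, so A and B are not similar.

No.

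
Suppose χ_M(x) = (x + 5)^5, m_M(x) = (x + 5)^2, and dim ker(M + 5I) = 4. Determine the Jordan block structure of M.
Jordan blocks: (-5, 2), (-5, 1), (-5, 1), (-5, 1)

λ = -5: algebraic multiplicity 5 (exponent in χ_M), largest block size 2 (exponent in m_M), 4 blocks (geometric multiplicity). These force block sizes [2, 1, 1, 1].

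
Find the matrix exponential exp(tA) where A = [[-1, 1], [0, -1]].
e^{tA} = [[e^{-t}, t*e^{-t}], [0, e^{-t}]]

A has Jordan form J = [[-1, 1], [0, -1]] with A = PJP^{-1}, so e^{tA} = P e^{tJ} P^{-1}.

For a Jordan block J_k(λ), e^{tJ_k(λ)} = e^{λt} · (I + tN + t^2 N^2/2! + ... + t^{k-1} N^{k-1}/(k-1)!) where N is the nilpotent superdiagonal part.

Assembling the blocks and conjugating back gives the entries of e^{tA} as shown above.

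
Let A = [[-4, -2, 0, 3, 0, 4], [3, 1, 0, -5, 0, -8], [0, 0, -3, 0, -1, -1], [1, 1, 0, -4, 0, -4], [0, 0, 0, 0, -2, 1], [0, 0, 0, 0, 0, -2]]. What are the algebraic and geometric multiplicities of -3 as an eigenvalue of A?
The characteristic polynomial is (x + 2)^4(x + 3)^2, so the factor x + 3 appears with exponent 2: the algebraic multiplicity is 2.

rank(A + 3I) = 4, so the eigenspace has dimension 6 - 4 = 2: the geometric multiplicity is 2.

algebraic multiplicity 2, geometric multiplicity 2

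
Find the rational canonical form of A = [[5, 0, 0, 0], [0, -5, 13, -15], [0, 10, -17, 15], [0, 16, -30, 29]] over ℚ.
R = [[5, 0, 0, 0], [0, 0, 0, -15], [0, 1, 0, -7], [0, 0, 1, 7]]

The invariant factors of A (the non-unit diagonal entries of the Smith normal form of xI - A over ℚ[x]) are x - 5, (x - 5)(x - 3)(x + 1), each dividing the next. The characteristic polynomial is their product, (x - 5)^2(x - 3)(x + 1).

The rational canonical form is the block-diagonal matrix of companion matrices C(f_i):
R = [[5, 0, 0, 0], [0, 0, 0, -15], [0, 1, 0, -7], [0, 0, 1, 7]].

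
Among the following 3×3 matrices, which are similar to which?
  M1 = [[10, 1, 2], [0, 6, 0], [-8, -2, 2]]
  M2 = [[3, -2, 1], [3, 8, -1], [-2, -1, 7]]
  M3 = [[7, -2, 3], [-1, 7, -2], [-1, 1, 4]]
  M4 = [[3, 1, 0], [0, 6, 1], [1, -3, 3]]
3 classes: {M1}, {M2, M3}, {M4}

Characteristic polynomials: χ_{M1} = (x - 6)^3, χ_{M2} = (x - 6)^3, χ_{M3} = (x - 6)^3, χ_{M4} = (x - 4)^3.

{M1}: invariant factors x - 6, (x - 6)^2.

{M2, M3}: invariant factors (x - 6)^3.

{M4}: invariant factors (x - 4)^3.

Matrices are similar if and only if their invariant-factor lists agree; the partition into similarity classes is {M1}, {M2, M3}, {M4}.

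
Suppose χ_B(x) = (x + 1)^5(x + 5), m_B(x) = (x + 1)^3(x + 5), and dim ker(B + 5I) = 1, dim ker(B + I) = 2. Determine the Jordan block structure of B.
λ = -5: algebraic multiplicity 1 (exponent in χ_B), largest block size 1 (exponent in m_B), 1 block (geometric multiplicity). This forces block sizes [1].
λ = -1: algebraic multiplicity 5 (exponent in χ_B), largest block size 3 (exponent in m_B), 2 blocks (geometric multiplicity). These force block sizes [3, 2].

Jordan blocks: (-5, 1), (-1, 3), (-1, 2)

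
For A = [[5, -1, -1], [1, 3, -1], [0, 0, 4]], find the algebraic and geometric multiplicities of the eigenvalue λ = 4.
The characteristic polynomial is (x - 4)^3, so the factor x - 4 appears with exponent 3: the algebraic multiplicity is 3.

rank(A - 4I) = 1, so the eigenspace has dimension 3 - 1 = 2: the geometric multiplicity is 2.

Since 2 < 3, A is not diagonalizable.

algebraic multiplicity 3, geometric multiplicity 2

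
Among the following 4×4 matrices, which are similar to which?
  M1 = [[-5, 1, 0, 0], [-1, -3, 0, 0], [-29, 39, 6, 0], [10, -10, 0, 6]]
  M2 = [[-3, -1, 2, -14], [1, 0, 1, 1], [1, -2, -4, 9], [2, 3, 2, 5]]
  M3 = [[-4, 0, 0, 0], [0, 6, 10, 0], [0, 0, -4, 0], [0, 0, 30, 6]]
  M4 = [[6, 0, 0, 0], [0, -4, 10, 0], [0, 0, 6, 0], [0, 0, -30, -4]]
3 classes: {M1}, {M2}, {M3, M4}

Characteristic polynomials: χ_{M1} = (x - 6)^2(x + 4)^2, χ_{M2} = x^2(x - 3)(x + 5), χ_{M3} = (x - 6)^2(x + 4)^2, χ_{M4} = (x - 6)^2(x + 4)^2.

{M1}: invariant factors x - 6, (x - 6)(x + 4)^2.

{M2}: invariant factors x^2(x - 3)(x + 5).

{M3, M4}: invariant factors (x - 6)(x + 4), (x - 6)(x + 4).

Matrices are similar if and only if their invariant-factor lists agree; the partition into similarity classes is {M1}, {M2}, {M3, M4}.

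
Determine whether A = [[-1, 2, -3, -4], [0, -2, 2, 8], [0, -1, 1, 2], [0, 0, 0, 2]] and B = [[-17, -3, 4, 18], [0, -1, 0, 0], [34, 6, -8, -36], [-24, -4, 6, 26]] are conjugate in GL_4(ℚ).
Two matrices over a field are similar if and only if they have the same invariant factors.

Both A and B have characteristic polynomial x(x - 2)(x + 1)^2 and minimal polynomial x(x - 2)(x + 1)^2. Computing further, both have invariant factors x(x - 2)(x + 1)^2. Hence A and B are similar.

Yes.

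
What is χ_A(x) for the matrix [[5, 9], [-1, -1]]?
xI - A = [[x - 5, -9], [1, x + 1]].

Expanding det(xI - A) along the first row:
det(xI - A) = + (x - 5)·det([[x + 1]]) - (-9)·det([[1]]).

Evaluating gives χ_A(x) = x^2 - 4x + 4 = (x - 2)^2.

χ_A(x) = (x - 2)^2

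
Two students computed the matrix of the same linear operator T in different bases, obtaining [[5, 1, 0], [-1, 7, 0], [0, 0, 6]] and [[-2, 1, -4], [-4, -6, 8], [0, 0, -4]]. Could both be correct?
No.

trace(A) = 18 but trace(B) = -12. The trace is a similarity invariant, so A and B are not similar.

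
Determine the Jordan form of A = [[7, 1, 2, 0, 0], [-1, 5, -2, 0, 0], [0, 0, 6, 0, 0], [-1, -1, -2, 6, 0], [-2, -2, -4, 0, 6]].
J = [[6, 1, 0, 0, 0], [0, 6, 0, 0, 0], [0, 0, 6, 0, 0], [0, 0, 0, 6, 0], [0, 0, 0, 0, 6]]

The characteristic polynomial is det(xI - A) = (x - 6)^5, so the eigenvalues are 6 (algebraic multiplicity 5).

For λ = 6: rank(A - 6I) = 1, rank((A - 6I)^2) = 0. The eigenspace has dimension 5 - 1 = 4, so there are 4 Jordan blocks; the rank sequence gives block sizes [2, 1, 1, 1].

Assembling the blocks gives the Jordan form J above.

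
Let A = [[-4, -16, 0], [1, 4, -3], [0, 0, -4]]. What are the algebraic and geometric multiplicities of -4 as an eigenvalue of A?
The characteristic polynomial is x^2(x + 4), so the factor x + 4 appears with exponent 1: the algebraic multiplicity is 1.

rank(A + 4I) = 2, so the eigenspace has dimension 3 - 2 = 1: the geometric multiplicity is 1.

algebraic multiplicity 1, geometric multiplicity 1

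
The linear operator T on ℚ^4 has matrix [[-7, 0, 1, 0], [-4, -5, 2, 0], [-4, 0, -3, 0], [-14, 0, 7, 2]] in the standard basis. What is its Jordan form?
The characteristic polynomial is det(xI - A) = (x - 2)(x + 5)^3, so the eigenvalues are -5 (algebraic multiplicity 3), 2 (algebraic multiplicity 1).

For λ = -5: rank(A + 5I) = 2, rank((A + 5I)^2) = 1. The eigenspace has dimension 4 - 2 = 2, so there are 2 Jordan blocks; the rank sequence gives block sizes [2, 1].

For λ = 2: algebraic multiplicity 1 gives one 1×1 block.

Assembling the blocks gives the Jordan form J above.

J = [[-5, 1, 0, 0], [0, -5, 0, 0], [0, 0, -5, 0], [0, 0, 0, 2]]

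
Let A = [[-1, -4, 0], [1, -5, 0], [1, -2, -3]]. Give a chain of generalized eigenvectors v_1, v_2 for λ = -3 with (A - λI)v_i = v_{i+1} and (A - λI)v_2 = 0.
v_1 = [[-1, -1, 0]]^T, v_2 = [[2, 1, 1]]^T

We seek v_1 ∈ ker((A + 3I)^2) \ ker(A + 3I), then set v_{i+1} = (A + 3I) v_i.

One such chain is v_1 = [[-1, -1, 0]]^T, v_2 = [[2, 1, 1]]^T. Check: (A + 3I) v_2 = [[0, 0, 0]]^T = 0.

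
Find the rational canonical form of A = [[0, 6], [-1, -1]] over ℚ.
The invariant factors of A (the non-unit diagonal entries of the Smith normal form of xI - A over ℚ[x]) are x^2 + x + 6, each dividing the next. The characteristic polynomial is their product, x^2 + x + 6.

The rational canonical form is the block-diagonal matrix of companion matrices C(f_i):
R = [[0, -6], [1, -1]].

Note the characteristic polynomial does not split into linear factors over ℚ, so A has no Jordan form over ℚ; the rational canonical form exists over any field.

R = [[0, -6], [1, -1]]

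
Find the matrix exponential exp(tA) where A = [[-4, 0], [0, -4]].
A has Jordan form J = [[-4, 0], [0, -4]] with A = PJP^{-1}, so e^{tA} = P e^{tJ} P^{-1}.

For a Jordan block J_k(λ), e^{tJ_k(λ)} = e^{λt} · (I + tN + t^2 N^2/2! + ... + t^{k-1} N^{k-1}/(k-1)!) where N is the nilpotent superdiagonal part.

Assembling the blocks and conjugating back gives the entries of e^{tA} as shown above.

e^{tA} = [[e^{-4*t}, 0], [0, e^{-4*t}]]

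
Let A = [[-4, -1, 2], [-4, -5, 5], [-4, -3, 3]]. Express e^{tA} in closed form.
A has Jordan form J = [[-2, 1, 0], [0, -2, 1], [0, 0, -2]] with A = PJP^{-1}, so e^{tA} = P e^{tJ} P^{-1}.

For a Jordan block J_k(λ), e^{tJ_k(λ)} = e^{λt} · (I + tN + t^2 N^2/2! + ... + t^{k-1} N^{k-1}/(k-1)!) where N is the nilpotent superdiagonal part.

Assembling the blocks and conjugating back gives the entries of e^{tA} as shown above.

e^{tA} = [[(1 - 2*t)*e^{-2*t}, t*(-t - 2)*e^{-2*t}/2, t*(t + 4)*e^{-2*t}/2], [-4*t*e^{-2*t}, (-t^2 - 3*t + 1)*e^{-2*t}, t*(t + 5)*e^{-2*t}], [-4*t*e^{-2*t}, t*(-t - 3)*e^{-2*t}, (t^2 + 5*t + 1)*e^{-2*t}]]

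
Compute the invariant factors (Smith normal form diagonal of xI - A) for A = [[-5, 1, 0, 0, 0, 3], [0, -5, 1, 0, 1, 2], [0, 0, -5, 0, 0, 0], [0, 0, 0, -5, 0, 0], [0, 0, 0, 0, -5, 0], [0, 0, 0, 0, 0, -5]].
x + 5, x + 5, x + 5, (x + 5)^3

The Jordan structure of A has elementary divisors (x + 5)^3, (x + 5), (x + 5), (x + 5). Arranging the block sizes at each eigenvalue in decreasing order and taking row products gives the invariant factors.

Invariant factors (smallest first, each dividing the next): x + 5, x + 5, x + 5, (x + 5)^3.

Check: the last factor (x + 5)^3 is the minimal polynomial, and the product (x + 5)^6 is the characteristic polynomial.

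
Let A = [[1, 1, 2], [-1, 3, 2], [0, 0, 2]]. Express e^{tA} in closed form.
e^{tA} = [[(1 - t)*e^{2*t}, t*e^{2*t}, 2*t*e^{2*t}], [-t*e^{2*t}, (t + 1)*e^{2*t}, 2*t*e^{2*t}], [0, 0, e^{2*t}]]

A has Jordan form J = [[2, 1, 0], [0, 2, 0], [0, 0, 2]] with A = PJP^{-1}, so e^{tA} = P e^{tJ} P^{-1}.

For a Jordan block J_k(λ), e^{tJ_k(λ)} = e^{λt} · (I + tN + t^2 N^2/2! + ... + t^{k-1} N^{k-1}/(k-1)!) where N is the nilpotent superdiagonal part.

Assembling the blocks and conjugating back gives the entries of e^{tA} as shown above.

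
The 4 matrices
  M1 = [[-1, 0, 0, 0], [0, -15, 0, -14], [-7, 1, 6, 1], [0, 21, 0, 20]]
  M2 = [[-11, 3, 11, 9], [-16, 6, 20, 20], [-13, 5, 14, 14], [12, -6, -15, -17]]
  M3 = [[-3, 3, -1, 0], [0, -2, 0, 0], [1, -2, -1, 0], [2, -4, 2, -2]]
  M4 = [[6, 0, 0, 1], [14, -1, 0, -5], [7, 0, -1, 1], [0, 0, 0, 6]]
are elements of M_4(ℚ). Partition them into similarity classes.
Characteristic polynomials: χ_{M1} = (x - 6)^2(x + 1)^2, χ_{M2} = (x + 2)^4, χ_{M3} = (x + 2)^4, χ_{M4} = (x - 6)^2(x + 1)^2.

{M1, M4}: invariant factors x + 1, (x - 6)^2(x + 1).

{M2, M3}: invariant factors x + 2, (x + 2)^3.

Matrices are similar if and only if their invariant-factor lists agree; the partition into similarity classes is {M1, M4}, {M2, M3}.

2 classes: {M1, M4}, {M2, M3}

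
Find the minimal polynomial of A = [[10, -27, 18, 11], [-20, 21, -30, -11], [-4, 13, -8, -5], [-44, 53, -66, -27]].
m_A(x) = (x - 2)(x + 2)^2

The characteristic polynomial factors as (x - 2)(x + 2)^3. The minimal polynomial is ∏(x - λ)^{k_λ} where k_λ is the size of the largest Jordan block at λ.

For λ = -2: rank(A + 2I) = 2, and the largest Jordan block has size 2 (the smallest k with rank((A + 2I)^k) = rank((A + 2I)^(k+1))).
For λ = 2: rank(A - 2I) = 3, and the largest Jordan block has size 1 (the smallest k with rank((A - 2I)^k) = rank((A - 2I)^(k+1))).

So m_A(x) = (x - 2)(x + 2)^2.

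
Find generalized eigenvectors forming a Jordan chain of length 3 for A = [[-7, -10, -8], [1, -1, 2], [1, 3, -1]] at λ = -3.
v_1 = [[3, -1, 0]]^T, v_2 = [[-2, 1, 0]]^T, v_3 = [[-2, 0, 1]]^T

We seek v_1 ∈ ker((A + 3I)^3) \ ker((A + 3I)^2), then set v_{i+1} = (A + 3I) v_i.

One such chain is v_1 = [[3, -1, 0]]^T, v_2 = [[-2, 1, 0]]^T, v_3 = [[-2, 0, 1]]^T. Check: (A + 3I) v_3 = [[0, 0, 0]]^T = 0.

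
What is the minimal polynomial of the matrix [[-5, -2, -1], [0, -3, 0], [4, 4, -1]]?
m_A(x) = (x + 3)^2

The characteristic polynomial factors as (x + 3)^3. The minimal polynomial is ∏(x - λ)^{k_λ} where k_λ is the size of the largest Jordan block at λ.

For λ = -3: rank(A + 3I) = 1, and the largest Jordan block has size 2 (the smallest k with rank((A + 3I)^k) = rank((A + 3I)^(k+1))).

So m_A(x) = (x + 3)^2.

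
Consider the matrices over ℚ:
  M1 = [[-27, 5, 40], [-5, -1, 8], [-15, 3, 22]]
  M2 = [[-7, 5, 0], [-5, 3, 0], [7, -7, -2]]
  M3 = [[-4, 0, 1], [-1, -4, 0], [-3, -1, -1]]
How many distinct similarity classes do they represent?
Characteristic polynomials: χ_{M1} = (x + 2)^3, χ_{M2} = (x + 2)^3, χ_{M3} = (x + 3)^3.

{M1, M2}: invariant factors x + 2, (x + 2)^2.

{M3}: invariant factors (x + 3)^3.

Matrices are similar if and only if their invariant-factor lists agree; the partition into similarity classes is {M1, M2}, {M3}.

2 classes: {M1, M2}, {M3}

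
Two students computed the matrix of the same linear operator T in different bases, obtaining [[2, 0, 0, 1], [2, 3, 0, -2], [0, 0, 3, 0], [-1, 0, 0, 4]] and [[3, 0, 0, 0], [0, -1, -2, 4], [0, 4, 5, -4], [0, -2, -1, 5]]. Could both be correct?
Two matrices over a field are similar if and only if they have the same invariant factors.

Both A and B have characteristic polynomial (x - 3)^4 and minimal polynomial (x - 3)^2. Computing further, both have invariant factors x - 3, x - 3, (x - 3)^2. Hence A and B are similar.

Yes.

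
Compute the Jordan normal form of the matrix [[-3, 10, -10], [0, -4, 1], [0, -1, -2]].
The characteristic polynomial is det(xI - A) = (x + 3)^3, so the eigenvalues are -3 (algebraic multiplicity 3).

For λ = -3: rank(A + 3I) = 1, rank((A + 3I)^2) = 0. The eigenspace has dimension 3 - 1 = 2, so there are 2 Jordan blocks; the rank sequence gives block sizes [2, 1].

Assembling the blocks gives the Jordan form J above.

J = [[-3, 1, 0], [0, -3, 0], [0, 0, -3]]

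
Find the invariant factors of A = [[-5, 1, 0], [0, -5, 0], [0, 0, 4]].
The Jordan structure of A has elementary divisors (x + 5)^2, (x - 4). Arranging the block sizes at each eigenvalue in decreasing order and taking row products gives the invariant factors.

Invariant factors (smallest first, each dividing the next): (x - 4)(x + 5)^2.

Check: the last factor (x - 4)(x + 5)^2 is the minimal polynomial, and the product (x - 4)(x + 5)^2 is the characteristic polynomial.

(x - 4)(x + 5)^2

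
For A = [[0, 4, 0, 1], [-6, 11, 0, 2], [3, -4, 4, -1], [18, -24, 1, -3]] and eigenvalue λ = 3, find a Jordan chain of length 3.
v_1 = [[0, -1, 1, 4]]^T, v_2 = [[0, 0, 1, 1]]^T, v_3 = [[1, 2, 0, -5]]^T

We seek v_1 ∈ ker((A - 3I)^3) \ ker((A - 3I)^2), then set v_{i+1} = (A - 3I) v_i.

One such chain is v_1 = [[0, -1, 1, 4]]^T, v_2 = [[0, 0, 1, 1]]^T, v_3 = [[1, 2, 0, -5]]^T. Check: (A - 3I) v_3 = [[0, 0, 0, 0]]^T = 0.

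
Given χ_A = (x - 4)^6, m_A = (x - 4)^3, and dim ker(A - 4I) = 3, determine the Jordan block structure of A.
λ = 4: algebraic multiplicity 6 (exponent in χ_A), largest block size 3 (exponent in m_A), 3 blocks (geometric multiplicity). These force block sizes [3, 2, 1].

Jordan blocks: (4, 3), (4, 2), (4, 1)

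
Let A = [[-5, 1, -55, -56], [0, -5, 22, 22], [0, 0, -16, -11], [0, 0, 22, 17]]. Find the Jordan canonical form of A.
J = [[-5, 1, 0, 0], [0, -5, 0, 0], [0, 0, -5, 0], [0, 0, 0, 6]]

The characteristic polynomial is det(xI - A) = (x - 6)(x + 5)^3, so the eigenvalues are -5 (algebraic multiplicity 3), 6 (algebraic multiplicity 1).

For λ = -5: rank(A + 5I) = 2, rank((A + 5I)^2) = 1. The eigenspace has dimension 4 - 2 = 2, so there are 2 Jordan blocks; the rank sequence gives block sizes [2, 1].

For λ = 6: algebraic multiplicity 1 gives one 1×1 block.

Assembling the blocks gives the Jordan form J above.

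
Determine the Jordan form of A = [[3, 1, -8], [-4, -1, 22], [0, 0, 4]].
J = [[1, 1, 0], [0, 1, 0], [0, 0, 4]]

The characteristic polynomial is det(xI - A) = (x - 4)(x - 1)^2, so the eigenvalues are 1 (algebraic multiplicity 2), 4 (algebraic multiplicity 1).

For λ = 1: rank(A - I) = 2, rank((A - I)^2) = 1. The eigenspace has dimension 3 - 2 = 1, so there is 1 Jordan block; the rank sequence gives block sizes [2].

For λ = 4: algebraic multiplicity 1 gives one 1×1 block.

Assembling the blocks gives the Jordan form J above.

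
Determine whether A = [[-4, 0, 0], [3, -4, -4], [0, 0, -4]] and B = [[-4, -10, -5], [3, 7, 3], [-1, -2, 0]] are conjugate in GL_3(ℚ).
No.

trace(A) = -12 but trace(B) = 3. The trace is a similarity invariant, so A and B are not similar.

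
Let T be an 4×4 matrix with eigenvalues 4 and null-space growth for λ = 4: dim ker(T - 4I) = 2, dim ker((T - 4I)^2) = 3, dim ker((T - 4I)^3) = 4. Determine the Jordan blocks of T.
λ = 4: successive nullity increments [2, 1, 1] count blocks of size ≥ k; block sizes are [3, 1].

Jordan blocks: (4, 3), (4, 1)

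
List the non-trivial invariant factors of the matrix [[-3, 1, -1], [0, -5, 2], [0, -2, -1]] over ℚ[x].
x + 3, (x + 3)^2

The Jordan structure of A has elementary divisors (x + 3)^2, (x + 3). Arranging the block sizes at each eigenvalue in decreasing order and taking row products gives the invariant factors.

Invariant factors (smallest first, each dividing the next): x + 3, (x + 3)^2.

Check: the last factor (x + 3)^2 is the minimal polynomial, and the product (x + 3)^3 is the characteristic polynomial.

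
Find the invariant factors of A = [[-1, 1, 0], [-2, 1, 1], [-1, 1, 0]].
The Jordan structure of A has elementary divisors x^3. Arranging the block sizes at each eigenvalue in decreasing order and taking row products gives the invariant factors.

Invariant factors (smallest first, each dividing the next): x^3.

Check: the last factor x^3 is the minimal polynomial, and the product x^3 is the characteristic polynomial.

x^3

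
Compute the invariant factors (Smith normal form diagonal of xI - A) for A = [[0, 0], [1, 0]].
The Jordan structure of A has elementary divisors x^2. Arranging the block sizes at each eigenvalue in decreasing order and taking row products gives the invariant factors.

Invariant factors (smallest first, each dividing the next): x^2.

Check: the last factor x^2 is the minimal polynomial, and the product x^2 is the characteristic polynomial.

x^2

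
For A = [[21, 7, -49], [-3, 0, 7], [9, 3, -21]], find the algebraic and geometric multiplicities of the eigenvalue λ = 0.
The characteristic polynomial is x^3, so the factor x appears with exponent 3: the algebraic multiplicity is 3.

rank(A) = 2, so the eigenspace has dimension 3 - 2 = 1: the geometric multiplicity is 1.

Since 1 < 3, A is not diagonalizable.

algebraic multiplicity 3, geometric multiplicity 1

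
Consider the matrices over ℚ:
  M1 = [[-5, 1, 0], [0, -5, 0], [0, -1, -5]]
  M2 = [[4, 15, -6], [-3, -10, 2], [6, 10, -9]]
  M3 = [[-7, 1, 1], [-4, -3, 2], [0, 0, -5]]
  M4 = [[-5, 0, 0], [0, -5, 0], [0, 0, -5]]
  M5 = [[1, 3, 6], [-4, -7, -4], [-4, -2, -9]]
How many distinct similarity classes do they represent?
Characteristic polynomials: χ_{M1} = (x + 5)^3, χ_{M2} = (x + 5)^3, χ_{M3} = (x + 5)^3, χ_{M4} = (x + 5)^3, χ_{M5} = (x + 5)^3.

{M1, M2, M3, M5}: invariant factors x + 5, (x + 5)^2.

{M4}: invariant factors x + 5, x + 5, x + 5.

Matrices are similar if and only if their invariant-factor lists agree; the partition into similarity classes is {M1, M2, M3, M5}, {M4}.

2 classes: {M1, M2, M3, M5}, {M4}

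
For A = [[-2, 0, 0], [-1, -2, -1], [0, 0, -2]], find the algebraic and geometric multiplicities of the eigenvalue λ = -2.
The characteristic polynomial is (x + 2)^3, so the factor x + 2 appears with exponent 3: the algebraic multiplicity is 3.

rank(A + 2I) = 1, so the eigenspace has dimension 3 - 1 = 2: the geometric multiplicity is 2.

Since 2 < 3, A is not diagonalizable.

algebraic multiplicity 3, geometric multiplicity 2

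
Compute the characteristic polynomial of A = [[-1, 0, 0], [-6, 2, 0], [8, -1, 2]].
χ_A(x) = (x - 2)^2(x + 1)

xI - A = [[x + 1, 0, 0], [6, x - 2, 0], [-8, 1, x - 2]].

Expanding det(xI - A) along the first row:
det(xI - A) = + (x + 1)·det([[x - 2, 0], [1, x - 2]]) - (0)·det([[6, 0], [-8, x - 2]]) + (0)·det([[6, x - 2], [-8, 1]]).

Evaluating gives χ_A(x) = x^3 - 3x^2 + 4 = (x - 2)^2(x + 1).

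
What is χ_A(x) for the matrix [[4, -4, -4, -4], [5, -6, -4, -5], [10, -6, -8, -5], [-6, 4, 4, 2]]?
χ_A(x) = (x + 2)^4

xI - A = [[x - 4, 4, 4, 4], [-5, x + 6, 4, 5], [-10, 6, x + 8, 5], [6, -4, -4, x - 2]].

Expanding det(xI - A) along the first row:
det(xI - A) = + (x - 4)·det([[x + 6, 4, 5], [6, x + 8, 5], [-4, -4, x - 2]]) - (4)·det([[-5, 4, 5], [-10, x + 8, 5], [6, -4, x - 2]]) + (4)·det([[-5, x + 6, 5], [-10, 6, 5], [6, -4, x - 2]]) - (4)·det([[-5, x + 6, 4], [-10, 6, x + 8], [6, -4, -4]]).

Evaluating gives χ_A(x) = x^4 + 8x^3 + 24x^2 + 32x + 16 = (x + 2)^4.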